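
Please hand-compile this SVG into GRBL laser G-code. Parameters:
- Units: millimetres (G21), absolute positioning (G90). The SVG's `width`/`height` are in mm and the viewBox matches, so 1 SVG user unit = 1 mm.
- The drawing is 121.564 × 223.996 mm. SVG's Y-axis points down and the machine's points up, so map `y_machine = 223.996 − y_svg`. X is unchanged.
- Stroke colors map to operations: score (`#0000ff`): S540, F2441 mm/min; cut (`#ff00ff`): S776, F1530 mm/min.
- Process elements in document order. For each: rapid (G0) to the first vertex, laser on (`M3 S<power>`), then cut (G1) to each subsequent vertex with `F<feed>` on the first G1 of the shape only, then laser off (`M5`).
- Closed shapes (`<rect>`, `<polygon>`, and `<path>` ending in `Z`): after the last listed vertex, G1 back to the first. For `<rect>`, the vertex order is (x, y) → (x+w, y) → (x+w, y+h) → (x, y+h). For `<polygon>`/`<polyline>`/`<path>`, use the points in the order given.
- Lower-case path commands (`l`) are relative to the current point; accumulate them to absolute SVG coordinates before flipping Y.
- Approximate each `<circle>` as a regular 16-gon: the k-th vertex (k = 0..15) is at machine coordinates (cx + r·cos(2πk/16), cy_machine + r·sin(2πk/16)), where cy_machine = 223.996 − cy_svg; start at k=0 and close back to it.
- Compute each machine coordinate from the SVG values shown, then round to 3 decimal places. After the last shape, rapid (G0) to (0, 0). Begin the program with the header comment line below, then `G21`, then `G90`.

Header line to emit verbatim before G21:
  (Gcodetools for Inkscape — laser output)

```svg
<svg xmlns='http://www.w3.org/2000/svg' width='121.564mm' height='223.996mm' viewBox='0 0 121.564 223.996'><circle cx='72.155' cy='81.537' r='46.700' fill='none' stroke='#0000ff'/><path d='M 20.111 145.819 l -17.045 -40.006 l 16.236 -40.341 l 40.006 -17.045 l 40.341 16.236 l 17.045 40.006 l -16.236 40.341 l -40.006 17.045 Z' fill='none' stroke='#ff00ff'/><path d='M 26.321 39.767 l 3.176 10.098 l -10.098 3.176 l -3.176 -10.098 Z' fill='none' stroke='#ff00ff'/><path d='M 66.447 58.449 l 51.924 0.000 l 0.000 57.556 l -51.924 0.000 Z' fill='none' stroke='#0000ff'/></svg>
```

(Gcodetools for Inkscape — laser output)
G21
G90
G0 X118.855 Y142.459
M3 S540
G1 X115.300 Y160.330 F2441
G1 X105.177 Y175.481
G1 X90.026 Y185.604
G1 X72.155 Y189.159
G1 X54.284 Y185.604
G1 X39.133 Y175.481
G1 X29.010 Y160.330
G1 X25.455 Y142.459
G1 X29.010 Y124.588
G1 X39.133 Y109.437
G1 X54.284 Y99.314
G1 X72.155 Y95.759
G1 X90.026 Y99.314
G1 X105.177 Y109.437
G1 X115.300 Y124.588
G1 X118.855 Y142.459
M5
G0 X20.111 Y78.177
M3 S776
G1 X3.066 Y118.183 F1530
G1 X19.302 Y158.524
G1 X59.308 Y175.569
G1 X99.649 Y159.333
G1 X116.694 Y119.327
G1 X100.458 Y78.986
G1 X60.452 Y61.941
G1 X20.111 Y78.177
M5
G0 X26.321 Y184.229
M3 S776
G1 X29.497 Y174.131 F1530
G1 X19.399 Y170.955
G1 X16.223 Y181.053
G1 X26.321 Y184.229
M5
G0 X66.447 Y165.547
M3 S540
G1 X118.371 Y165.547 F2441
G1 X118.371 Y107.991
G1 X66.447 Y107.991
G1 X66.447 Y165.547
M5
G0 X0.000 Y0.000

1 u = 1 mm; y_m = 223.996 − y.

[1] `<circle>` circle, #0000ff→score S540 F2441: (118.855,142.459) → (115.300,160.330) → (105.177,175.481) → (90.026,185.604) → (72.155,189.159) → (54.284,185.604) → (39.133,175.481) → (29.010,160.330) → (25.455,142.459) → (29.010,124.588) → (39.133,109.437) → (54.284,99.314) → (72.155,95.759) → (90.026,99.314) → (105.177,109.437) → (115.300,124.588) → (118.855,142.459) (closed)

[2] `<path>` regular polygon, #ff00ff→cut S776 F1530: (20.111,78.177) → (3.066,118.183) → (19.302,158.524) → (59.308,175.569) → (99.649,159.333) → (116.694,119.327) → (100.458,78.986) → (60.452,61.941) → (20.111,78.177) (closed)

[3] `<path>` regular polygon, #ff00ff→cut S776 F1530: (26.321,184.229) → (29.497,174.131) → (19.399,170.955) → (16.223,181.053) → (26.321,184.229) (closed)

[4] `<path>` rectangle, #0000ff→score S540 F2441: (66.447,165.547) → (118.371,165.547) → (118.371,107.991) → (66.447,107.991) → (66.447,165.547) (closed)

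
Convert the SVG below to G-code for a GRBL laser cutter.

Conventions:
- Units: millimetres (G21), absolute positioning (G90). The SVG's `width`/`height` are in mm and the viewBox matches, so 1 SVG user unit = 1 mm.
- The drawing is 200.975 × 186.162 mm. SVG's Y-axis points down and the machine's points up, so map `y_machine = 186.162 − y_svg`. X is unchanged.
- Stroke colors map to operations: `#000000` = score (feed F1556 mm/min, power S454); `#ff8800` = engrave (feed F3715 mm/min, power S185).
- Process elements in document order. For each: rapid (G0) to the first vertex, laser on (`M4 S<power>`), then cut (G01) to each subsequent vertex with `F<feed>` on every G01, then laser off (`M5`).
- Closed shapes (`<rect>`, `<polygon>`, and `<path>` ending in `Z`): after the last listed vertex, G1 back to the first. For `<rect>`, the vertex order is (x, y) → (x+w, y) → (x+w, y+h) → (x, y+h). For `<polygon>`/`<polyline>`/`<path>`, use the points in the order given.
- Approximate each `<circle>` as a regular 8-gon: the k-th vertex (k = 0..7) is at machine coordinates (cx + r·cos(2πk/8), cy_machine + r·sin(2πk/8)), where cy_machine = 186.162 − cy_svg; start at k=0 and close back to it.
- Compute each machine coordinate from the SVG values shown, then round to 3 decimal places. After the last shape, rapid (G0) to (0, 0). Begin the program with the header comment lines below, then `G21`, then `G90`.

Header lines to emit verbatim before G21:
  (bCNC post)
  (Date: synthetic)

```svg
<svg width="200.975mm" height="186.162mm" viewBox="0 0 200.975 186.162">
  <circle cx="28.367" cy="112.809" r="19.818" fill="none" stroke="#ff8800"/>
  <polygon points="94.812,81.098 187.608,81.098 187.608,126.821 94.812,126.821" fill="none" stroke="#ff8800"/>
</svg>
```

viewBox `0 0 200.975 186.162` with mm width/height → 1 unit = 1 mm. Flip: y_m = 186.162 − y_svg.

**Shape 1** — `<circle>` circle, stroke `#ff8800` → engrave (S185, F3715). Machine vertices: (48.185,73.353) → (42.380,87.366) → (28.367,93.171) → (14.354,87.366) → (8.549,73.353) → (14.354,59.340) → (28.367,53.535) → (42.380,59.340) → (48.185,73.353). Closed: final G1 returns to the first vertex.

**Shape 2** — `<polygon>` rectangle, stroke `#ff8800` → engrave (S185, F3715). Machine vertices: (94.812,105.064) → (187.608,105.064) → (187.608,59.341) → (94.812,59.341) → (94.812,105.064). Closed: final G1 returns to the first vertex.

(bCNC post)
(Date: synthetic)
G21
G90
G0 X48.185 Y73.353
M4 S185
G01 X42.380 Y87.366 F3715
G01 X28.367 Y93.171 F3715
G01 X14.354 Y87.366 F3715
G01 X8.549 Y73.353 F3715
G01 X14.354 Y59.340 F3715
G01 X28.367 Y53.535 F3715
G01 X42.380 Y59.340 F3715
G01 X48.185 Y73.353 F3715
M5
G0 X94.812 Y105.064
M4 S185
G01 X187.608 Y105.064 F3715
G01 X187.608 Y59.341 F3715
G01 X94.812 Y59.341 F3715
G01 X94.812 Y105.064 F3715
M5
G0 X0.000 Y0.000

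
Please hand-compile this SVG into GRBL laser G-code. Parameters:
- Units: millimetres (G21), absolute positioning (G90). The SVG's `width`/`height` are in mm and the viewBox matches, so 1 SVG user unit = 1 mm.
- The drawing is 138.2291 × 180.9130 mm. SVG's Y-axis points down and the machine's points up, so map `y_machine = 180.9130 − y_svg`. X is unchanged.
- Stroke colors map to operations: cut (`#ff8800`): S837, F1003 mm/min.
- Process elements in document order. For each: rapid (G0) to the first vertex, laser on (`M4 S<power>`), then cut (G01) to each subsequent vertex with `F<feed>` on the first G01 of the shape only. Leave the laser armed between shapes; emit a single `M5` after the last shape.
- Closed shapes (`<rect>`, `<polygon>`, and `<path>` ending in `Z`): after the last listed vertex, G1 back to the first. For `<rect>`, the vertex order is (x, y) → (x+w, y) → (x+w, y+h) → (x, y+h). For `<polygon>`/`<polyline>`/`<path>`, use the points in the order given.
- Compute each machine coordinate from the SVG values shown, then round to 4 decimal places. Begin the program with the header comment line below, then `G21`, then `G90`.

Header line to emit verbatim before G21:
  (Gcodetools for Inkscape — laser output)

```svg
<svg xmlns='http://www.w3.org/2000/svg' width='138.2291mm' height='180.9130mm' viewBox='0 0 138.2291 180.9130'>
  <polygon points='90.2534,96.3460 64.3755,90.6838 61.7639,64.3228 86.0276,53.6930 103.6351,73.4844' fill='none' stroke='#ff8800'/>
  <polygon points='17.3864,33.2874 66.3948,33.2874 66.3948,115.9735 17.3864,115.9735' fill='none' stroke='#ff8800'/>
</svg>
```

(Gcodetools for Inkscape — laser output)
G21
G90
G0 X90.2534 Y84.5670
M4 S837
G01 X64.3755 Y90.2292 F1003
G01 X61.7639 Y116.5902
G01 X86.0276 Y127.2200
G01 X103.6351 Y107.4286
G01 X90.2534 Y84.5670
G0 X17.3864 Y147.6256
M4 S837
G01 X66.3948 Y147.6256 F1003
G01 X66.3948 Y64.9395
G01 X17.3864 Y64.9395
G01 X17.3864 Y147.6256
M5

viewBox `0 0 138.2291 180.9130` with mm width/height → 1 unit = 1 mm. Flip: y_m = 180.9130 − y_svg.

**Shape 1** — `<polygon>` regular polygon, stroke `#ff8800` → cut (S837, F1003). Machine vertices: (90.2534,84.5670) → (64.3755,90.2292) → (61.7639,116.5902) → (86.0276,127.2200) → (103.6351,107.4286) → (90.2534,84.5670). Closed: final G1 returns to the first vertex.

**Shape 2** — `<polygon>` rectangle, stroke `#ff8800` → cut (S837, F1003). Machine vertices: (17.3864,147.6256) → (66.3948,147.6256) → (66.3948,64.9395) → (17.3864,64.9395) → (17.3864,147.6256). Closed: final G1 returns to the first vertex.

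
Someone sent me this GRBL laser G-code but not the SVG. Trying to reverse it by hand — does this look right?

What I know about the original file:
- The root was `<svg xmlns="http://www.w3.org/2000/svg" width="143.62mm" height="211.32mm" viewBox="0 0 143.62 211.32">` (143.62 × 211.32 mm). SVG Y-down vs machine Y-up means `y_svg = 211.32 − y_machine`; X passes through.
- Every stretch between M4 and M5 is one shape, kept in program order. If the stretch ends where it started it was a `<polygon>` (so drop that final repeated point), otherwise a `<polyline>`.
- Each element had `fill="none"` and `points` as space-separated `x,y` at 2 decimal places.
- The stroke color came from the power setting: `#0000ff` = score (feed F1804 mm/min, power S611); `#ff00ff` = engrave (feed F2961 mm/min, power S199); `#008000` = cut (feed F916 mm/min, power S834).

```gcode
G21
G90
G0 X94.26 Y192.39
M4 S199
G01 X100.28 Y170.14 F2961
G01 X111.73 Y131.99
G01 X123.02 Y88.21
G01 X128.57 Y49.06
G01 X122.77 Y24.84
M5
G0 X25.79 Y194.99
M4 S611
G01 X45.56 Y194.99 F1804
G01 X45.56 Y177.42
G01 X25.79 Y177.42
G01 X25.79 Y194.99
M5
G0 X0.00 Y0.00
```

Machine Y-up, SVG Y-down with viewBox height 211.32, so y_svg = 211.32 − y_machine; X carries over.

Run 1: S199 ⇒ engrave layer `#ff00ff`. The run is open, so emit a `<polyline>` with points (Y-flipped): 94.26,18.93 100.28,41.18 111.73,79.33 123.02,123.11 128.57,162.26 122.77,186.48.

Run 2: the run's S611 means `#0000ff` (score). The run returns to its start, so emit a `<polygon>` with points (Y-flipped): 25.79,16.33 45.56,16.33 45.56,33.90 25.79,33.90.

<svg xmlns="http://www.w3.org/2000/svg" width="143.62mm" height="211.32mm" viewBox="0 0 143.62 211.32">
  <polyline points="94.26,18.93 100.28,41.18 111.73,79.33 123.02,123.11 128.57,162.26 122.77,186.48" fill="none" stroke="#ff00ff"/>
  <polygon points="25.79,16.33 45.56,16.33 45.56,33.90 25.79,33.90" fill="none" stroke="#0000ff"/>
</svg>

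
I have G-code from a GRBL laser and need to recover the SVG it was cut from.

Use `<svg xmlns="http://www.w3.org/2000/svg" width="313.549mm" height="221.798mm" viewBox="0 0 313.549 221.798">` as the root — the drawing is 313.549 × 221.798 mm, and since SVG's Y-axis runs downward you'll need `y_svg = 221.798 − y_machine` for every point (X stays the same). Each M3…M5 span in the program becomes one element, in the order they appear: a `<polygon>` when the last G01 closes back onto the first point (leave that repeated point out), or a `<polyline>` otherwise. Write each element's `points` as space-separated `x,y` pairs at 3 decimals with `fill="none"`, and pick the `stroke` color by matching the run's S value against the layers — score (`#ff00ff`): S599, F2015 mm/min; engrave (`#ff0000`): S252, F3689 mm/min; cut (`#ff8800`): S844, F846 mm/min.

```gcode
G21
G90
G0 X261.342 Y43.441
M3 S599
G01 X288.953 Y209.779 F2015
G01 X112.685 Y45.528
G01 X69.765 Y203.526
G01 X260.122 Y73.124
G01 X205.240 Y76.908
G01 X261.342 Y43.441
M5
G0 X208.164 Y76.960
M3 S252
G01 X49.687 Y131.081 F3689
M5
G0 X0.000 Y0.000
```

Each laser-on run becomes one SVG element. Flip Y back into SVG space with y_svg = 221.798 − y_machine.

Run 1: the run's S599 means `#ff00ff` (score). The run returns to its start, so emit a `<polygon>` with points (Y-flipped): 261.342,178.357 288.953,12.019 112.685,176.270 69.765,18.272 260.122,148.674 205.240,144.890.

Run 2: the run's S252 means `#ff0000` (engrave). The run is open, so emit a `<polyline>` with points (Y-flipped): 208.164,144.838 49.687,90.717.

<svg xmlns="http://www.w3.org/2000/svg" width="313.549mm" height="221.798mm" viewBox="0 0 313.549 221.798">
  <polygon points="261.342,178.357 288.953,12.019 112.685,176.270 69.765,18.272 260.122,148.674 205.240,144.890" fill="none" stroke="#ff00ff"/>
  <polyline points="208.164,144.838 49.687,90.717" fill="none" stroke="#ff0000"/>
</svg>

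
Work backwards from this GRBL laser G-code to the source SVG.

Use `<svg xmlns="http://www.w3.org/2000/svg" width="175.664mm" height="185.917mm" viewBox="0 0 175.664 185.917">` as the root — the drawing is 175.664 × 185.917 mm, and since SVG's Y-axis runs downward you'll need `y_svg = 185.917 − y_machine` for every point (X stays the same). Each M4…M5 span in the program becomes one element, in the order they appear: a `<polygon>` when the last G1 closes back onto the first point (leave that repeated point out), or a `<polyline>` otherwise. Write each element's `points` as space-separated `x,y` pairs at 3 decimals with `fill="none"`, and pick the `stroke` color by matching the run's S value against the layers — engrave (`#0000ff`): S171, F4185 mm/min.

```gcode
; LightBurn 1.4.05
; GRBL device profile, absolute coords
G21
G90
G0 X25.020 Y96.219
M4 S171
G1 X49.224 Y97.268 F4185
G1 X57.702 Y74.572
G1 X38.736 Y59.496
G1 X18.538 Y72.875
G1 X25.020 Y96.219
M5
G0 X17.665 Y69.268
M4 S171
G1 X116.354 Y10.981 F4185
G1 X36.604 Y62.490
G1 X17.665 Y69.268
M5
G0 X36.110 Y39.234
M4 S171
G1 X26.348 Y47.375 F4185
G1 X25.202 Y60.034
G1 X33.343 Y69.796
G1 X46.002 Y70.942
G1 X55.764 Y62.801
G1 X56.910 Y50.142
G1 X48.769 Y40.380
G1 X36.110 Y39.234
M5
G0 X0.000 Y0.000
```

<svg xmlns="http://www.w3.org/2000/svg" width="175.664mm" height="185.917mm" viewBox="0 0 175.664 185.917">
  <polygon points="25.020,89.698 49.224,88.649 57.702,111.345 38.736,126.421 18.538,113.042" fill="none" stroke="#0000ff"/>
  <polygon points="17.665,116.649 116.354,174.936 36.604,123.427" fill="none" stroke="#0000ff"/>
  <polygon points="36.110,146.683 26.348,138.542 25.202,125.883 33.343,116.121 46.002,114.975 55.764,123.116 56.910,135.775 48.769,145.537" fill="none" stroke="#0000ff"/>
</svg>

Machine Y-up, SVG Y-down with viewBox height 185.917, so y_svg = 185.917 − y_machine; X carries over. Every run uses S171, so all elements get stroke `#0000ff` (engrave).

Run 1: The run returns to its start, so emit a `<polygon>` with points (Y-flipped): 25.020,89.698 49.224,88.649 57.702,111.345 38.736,126.421 18.538,113.042.

Run 2: The run returns to its start, so emit a `<polygon>` with points (Y-flipped): 17.665,116.649 116.354,174.936 36.604,123.427.

Run 3: The run returns to its start, so emit a `<polygon>` with points (Y-flipped): 36.110,146.683 26.348,138.542 25.202,125.883 33.343,116.121 46.002,114.975 55.764,123.116 56.910,135.775 48.769,145.537.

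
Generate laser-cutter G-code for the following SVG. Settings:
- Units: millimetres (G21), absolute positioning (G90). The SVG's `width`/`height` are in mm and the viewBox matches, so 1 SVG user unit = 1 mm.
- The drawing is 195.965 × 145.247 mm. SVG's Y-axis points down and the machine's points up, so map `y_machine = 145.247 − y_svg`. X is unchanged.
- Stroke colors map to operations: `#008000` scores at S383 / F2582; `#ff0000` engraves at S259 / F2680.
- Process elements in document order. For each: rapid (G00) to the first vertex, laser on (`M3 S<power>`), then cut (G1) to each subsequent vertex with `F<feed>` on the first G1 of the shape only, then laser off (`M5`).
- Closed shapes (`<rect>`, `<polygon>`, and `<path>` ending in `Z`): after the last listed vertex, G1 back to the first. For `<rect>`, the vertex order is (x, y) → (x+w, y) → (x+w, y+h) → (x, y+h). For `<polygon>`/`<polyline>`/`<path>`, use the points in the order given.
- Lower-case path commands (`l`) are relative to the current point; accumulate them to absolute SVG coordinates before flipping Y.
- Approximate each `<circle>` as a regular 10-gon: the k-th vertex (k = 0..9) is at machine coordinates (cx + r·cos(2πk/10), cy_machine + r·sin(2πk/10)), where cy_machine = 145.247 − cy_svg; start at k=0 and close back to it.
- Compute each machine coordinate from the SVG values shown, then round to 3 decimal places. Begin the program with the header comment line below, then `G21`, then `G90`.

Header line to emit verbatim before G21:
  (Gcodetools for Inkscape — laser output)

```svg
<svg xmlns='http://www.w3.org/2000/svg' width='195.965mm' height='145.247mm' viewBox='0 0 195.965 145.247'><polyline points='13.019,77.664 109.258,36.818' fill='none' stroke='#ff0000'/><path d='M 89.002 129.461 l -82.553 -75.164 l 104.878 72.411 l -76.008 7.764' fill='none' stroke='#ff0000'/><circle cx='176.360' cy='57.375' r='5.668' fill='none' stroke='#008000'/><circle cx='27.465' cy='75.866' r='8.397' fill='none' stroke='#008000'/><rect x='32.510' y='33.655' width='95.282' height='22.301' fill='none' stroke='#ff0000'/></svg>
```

(Gcodetools for Inkscape — laser output)
G21
G90
G00 X13.019 Y67.583
M3 S259
G1 X109.258 Y108.429 F2680
M5
G00 X89.002 Y15.786
M3 S259
G1 X6.449 Y90.950 F2680
G1 X111.327 Y18.539
G1 X35.319 Y10.775
M5
G00 X182.028 Y87.872
M3 S383
G1 X180.946 Y91.204 F2582
G1 X178.112 Y93.263
G1 X174.608 Y93.263
G1 X171.774 Y91.204
G1 X170.692 Y87.872
G1 X171.774 Y84.540
G1 X174.608 Y82.481
G1 X178.112 Y82.481
G1 X180.946 Y84.540
G1 X182.028 Y87.872
M5
G00 X35.862 Y69.381
M3 S383
G1 X34.258 Y74.317 F2582
G1 X30.060 Y77.367
G1 X24.870 Y77.367
G1 X20.672 Y74.317
G1 X19.068 Y69.381
G1 X20.672 Y64.445
G1 X24.870 Y61.395
G1 X30.060 Y61.395
G1 X34.258 Y64.445
G1 X35.862 Y69.381
M5
G00 X32.510 Y111.592
M3 S259
G1 X127.792 Y111.592 F2680
G1 X127.792 Y89.291
G1 X32.510 Y89.291
G1 X32.510 Y111.592
M5

Since the viewBox matches the mm dimensions, user units are millimetres directly. The only transform is the Y-flip y_m = 145.247 − y_svg.

Shape 1 is a line segment drawn with `<polyline>`. Its stroke #ff0000 means engrave at S259, F2680. After flipping Y the toolpath is (13.019,67.583) → (109.258,108.429).

Shape 2 is a open polyline drawn with `<path>`. Its stroke #ff0000 means engrave at S259, F2680. After flipping Y the toolpath is (89.002,15.786) → (6.449,90.950) → (111.327,18.539) → (35.319,10.775).

Shape 3 is a circle drawn with `<circle>`. Its stroke #008000 means score at S383, F2582. After flipping Y the toolpath is (182.028,87.872) → (180.946,91.204) → (178.112,93.263) → (174.608,93.263) → (171.774,91.204) → (170.692,87.872) → (171.774,84.540) → (174.608,82.481) → (178.112,82.481) → (180.946,84.540) → (182.028,87.872), returning to the start.

Shape 4 is a circle drawn with `<circle>`. Its stroke #008000 means score at S383, F2582. After flipping Y the toolpath is (35.862,69.381) → (34.258,74.317) → (30.060,77.367) → (24.870,77.367) → (20.672,74.317) → (19.068,69.381) → (20.672,64.445) → (24.870,61.395) → (30.060,61.395) → (34.258,64.445) → (35.862,69.381), returning to the start.

Shape 5 is a rectangle drawn with `<rect>`. Its stroke #ff0000 means engrave at S259, F2680. After flipping Y the toolpath is (32.510,111.592) → (127.792,111.592) → (127.792,89.291) → (32.510,89.291) → (32.510,111.592), returning to the start.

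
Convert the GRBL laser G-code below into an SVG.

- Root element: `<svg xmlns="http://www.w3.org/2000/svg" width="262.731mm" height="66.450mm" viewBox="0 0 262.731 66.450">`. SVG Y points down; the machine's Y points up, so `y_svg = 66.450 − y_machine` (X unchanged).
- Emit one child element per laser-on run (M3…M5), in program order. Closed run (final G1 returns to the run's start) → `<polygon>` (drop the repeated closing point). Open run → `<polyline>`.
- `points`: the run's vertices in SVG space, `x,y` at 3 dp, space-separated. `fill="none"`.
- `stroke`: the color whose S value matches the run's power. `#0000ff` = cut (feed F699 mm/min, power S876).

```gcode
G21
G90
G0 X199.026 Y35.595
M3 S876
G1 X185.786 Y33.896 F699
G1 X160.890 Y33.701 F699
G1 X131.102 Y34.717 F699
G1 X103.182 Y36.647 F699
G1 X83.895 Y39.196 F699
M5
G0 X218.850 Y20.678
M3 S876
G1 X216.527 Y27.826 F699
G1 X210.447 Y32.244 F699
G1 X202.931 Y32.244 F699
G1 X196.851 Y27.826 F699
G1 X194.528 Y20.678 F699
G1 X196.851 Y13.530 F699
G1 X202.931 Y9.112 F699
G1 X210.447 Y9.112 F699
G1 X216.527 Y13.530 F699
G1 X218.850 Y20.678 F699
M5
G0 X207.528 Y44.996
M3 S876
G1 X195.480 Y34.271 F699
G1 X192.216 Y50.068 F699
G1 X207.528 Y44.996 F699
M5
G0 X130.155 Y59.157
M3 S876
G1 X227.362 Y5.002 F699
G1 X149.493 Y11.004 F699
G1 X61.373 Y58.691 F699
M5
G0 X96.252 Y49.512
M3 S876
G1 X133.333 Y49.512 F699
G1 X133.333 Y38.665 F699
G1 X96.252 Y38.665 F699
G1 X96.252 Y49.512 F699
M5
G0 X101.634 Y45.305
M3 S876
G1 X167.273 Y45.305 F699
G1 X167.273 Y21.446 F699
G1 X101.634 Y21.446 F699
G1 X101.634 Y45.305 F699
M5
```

<svg xmlns="http://www.w3.org/2000/svg" width="262.731mm" height="66.450mm" viewBox="0 0 262.731 66.450">
  <polyline points="199.026,30.855 185.786,32.554 160.890,32.749 131.102,31.733 103.182,29.803 83.895,27.254" fill="none" stroke="#0000ff"/>
  <polygon points="218.850,45.772 216.527,38.624 210.447,34.206 202.931,34.206 196.851,38.624 194.528,45.772 196.851,52.920 202.931,57.338 210.447,57.338 216.527,52.920" fill="none" stroke="#0000ff"/>
  <polygon points="207.528,21.454 195.480,32.179 192.216,16.382" fill="none" stroke="#0000ff"/>
  <polyline points="130.155,7.293 227.362,61.448 149.493,55.446 61.373,7.759" fill="none" stroke="#0000ff"/>
  <polygon points="96.252,16.938 133.333,16.938 133.333,27.785 96.252,27.785" fill="none" stroke="#0000ff"/>
  <polygon points="101.634,21.145 167.273,21.145 167.273,45.004 101.634,45.004" fill="none" stroke="#0000ff"/>
</svg>

y_svg = 66.450 − y_m. Every run uses S876, so all elements get stroke `#0000ff` (cut).

[1] open run; points: 199.026,30.855 185.786,32.554 160.890,32.749 131.102,31.733 103.182,29.803 83.895,27.254

[2] closed run; points: 218.850,45.772 216.527,38.624 210.447,34.206 202.931,34.206 196.851,38.624 194.528,45.772 196.851,52.920 202.931,57.338 210.447,57.338 216.527,52.920

[3] closed run; points: 207.528,21.454 195.480,32.179 192.216,16.382

[4] open run; points: 130.155,7.293 227.362,61.448 149.493,55.446 61.373,7.759

[5] closed run; points: 96.252,16.938 133.333,16.938 133.333,27.785 96.252,27.785

[6] closed run; points: 101.634,21.145 167.273,21.145 167.273,45.004 101.634,45.004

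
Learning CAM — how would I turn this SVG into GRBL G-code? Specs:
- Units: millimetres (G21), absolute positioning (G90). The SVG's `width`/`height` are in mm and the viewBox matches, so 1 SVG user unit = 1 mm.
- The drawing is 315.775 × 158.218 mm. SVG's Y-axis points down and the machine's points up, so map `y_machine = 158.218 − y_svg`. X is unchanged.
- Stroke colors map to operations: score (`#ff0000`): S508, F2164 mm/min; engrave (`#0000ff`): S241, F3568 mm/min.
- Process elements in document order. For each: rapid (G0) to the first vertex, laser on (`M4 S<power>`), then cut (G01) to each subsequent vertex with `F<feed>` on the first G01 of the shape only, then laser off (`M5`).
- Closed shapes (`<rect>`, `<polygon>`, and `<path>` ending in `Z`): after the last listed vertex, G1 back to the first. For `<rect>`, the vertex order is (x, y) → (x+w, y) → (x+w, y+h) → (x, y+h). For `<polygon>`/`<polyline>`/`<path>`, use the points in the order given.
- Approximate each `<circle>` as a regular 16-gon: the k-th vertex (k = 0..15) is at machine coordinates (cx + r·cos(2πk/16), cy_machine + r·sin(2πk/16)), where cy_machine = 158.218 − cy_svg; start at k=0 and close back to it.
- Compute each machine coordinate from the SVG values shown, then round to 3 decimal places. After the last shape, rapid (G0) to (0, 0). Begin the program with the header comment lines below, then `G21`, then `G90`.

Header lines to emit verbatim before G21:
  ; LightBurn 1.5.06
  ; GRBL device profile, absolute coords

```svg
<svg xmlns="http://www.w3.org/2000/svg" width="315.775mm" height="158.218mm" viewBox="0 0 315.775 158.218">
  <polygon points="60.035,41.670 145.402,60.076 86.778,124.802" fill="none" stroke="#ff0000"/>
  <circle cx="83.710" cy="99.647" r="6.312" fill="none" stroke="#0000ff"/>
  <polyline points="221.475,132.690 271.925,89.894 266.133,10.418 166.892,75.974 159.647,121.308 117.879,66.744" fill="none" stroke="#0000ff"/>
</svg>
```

; LightBurn 1.5.06
; GRBL device profile, absolute coords
G21
G90
G0 X60.035 Y116.548
M4 S508
G01 X145.402 Y98.142 F2164
G01 X86.778 Y33.416
G01 X60.035 Y116.548
M5
G0 X90.022 Y58.571
M4 S241
G01 X89.542 Y60.986 F3568
G01 X88.173 Y63.034
G01 X86.125 Y64.403
G01 X83.710 Y64.883
G01 X81.295 Y64.403
G01 X79.247 Y63.034
G01 X77.878 Y60.986
G01 X77.398 Y58.571
G01 X77.878 Y56.156
G01 X79.247 Y54.108
G01 X81.295 Y52.739
G01 X83.710 Y52.259
G01 X86.125 Y52.739
G01 X88.173 Y54.108
G01 X89.542 Y56.156
G01 X90.022 Y58.571
M5
G0 X221.475 Y25.528
M4 S241
G01 X271.925 Y68.324 F3568
G01 X266.133 Y147.800
G01 X166.892 Y82.244
G01 X159.647 Y36.910
G01 X117.879 Y91.474
M5
G0 X0.000 Y0.000

viewBox `0 0 315.775 158.218` with mm width/height → 1 unit = 1 mm. Flip: y_m = 158.218 − y_svg.

**Shape 1** — `<polygon>` regular polygon, stroke `#ff0000` → score (S508, F2164). Machine vertices: (60.035,116.548) → (145.402,98.142) → (86.778,33.416) → (60.035,116.548). Closed: final G1 returns to the first vertex.

**Shape 2** — `<circle>` circle, stroke `#0000ff` → engrave (S241, F3568). Machine vertices: (90.022,58.571) → (89.542,60.986) → (88.173,63.034) → (86.125,64.403) → (83.710,64.883) → (81.295,64.403) → (79.247,63.034) → (77.878,60.986) → (77.398,58.571) → (77.878,56.156) → (79.247,54.108) → (81.295,52.739) → (83.710,52.259) → (86.125,52.739) → (88.173,54.108) → (89.542,56.156) → (90.022,58.571). Closed: final G1 returns to the first vertex.

**Shape 3** — `<polyline>` open polyline, stroke `#0000ff` → engrave (S241, F3568). Machine vertices: (221.475,25.528) → (271.925,68.324) → (266.133,147.800) → (166.892,82.244) → (159.647,36.910) → (117.879,91.474). Open path.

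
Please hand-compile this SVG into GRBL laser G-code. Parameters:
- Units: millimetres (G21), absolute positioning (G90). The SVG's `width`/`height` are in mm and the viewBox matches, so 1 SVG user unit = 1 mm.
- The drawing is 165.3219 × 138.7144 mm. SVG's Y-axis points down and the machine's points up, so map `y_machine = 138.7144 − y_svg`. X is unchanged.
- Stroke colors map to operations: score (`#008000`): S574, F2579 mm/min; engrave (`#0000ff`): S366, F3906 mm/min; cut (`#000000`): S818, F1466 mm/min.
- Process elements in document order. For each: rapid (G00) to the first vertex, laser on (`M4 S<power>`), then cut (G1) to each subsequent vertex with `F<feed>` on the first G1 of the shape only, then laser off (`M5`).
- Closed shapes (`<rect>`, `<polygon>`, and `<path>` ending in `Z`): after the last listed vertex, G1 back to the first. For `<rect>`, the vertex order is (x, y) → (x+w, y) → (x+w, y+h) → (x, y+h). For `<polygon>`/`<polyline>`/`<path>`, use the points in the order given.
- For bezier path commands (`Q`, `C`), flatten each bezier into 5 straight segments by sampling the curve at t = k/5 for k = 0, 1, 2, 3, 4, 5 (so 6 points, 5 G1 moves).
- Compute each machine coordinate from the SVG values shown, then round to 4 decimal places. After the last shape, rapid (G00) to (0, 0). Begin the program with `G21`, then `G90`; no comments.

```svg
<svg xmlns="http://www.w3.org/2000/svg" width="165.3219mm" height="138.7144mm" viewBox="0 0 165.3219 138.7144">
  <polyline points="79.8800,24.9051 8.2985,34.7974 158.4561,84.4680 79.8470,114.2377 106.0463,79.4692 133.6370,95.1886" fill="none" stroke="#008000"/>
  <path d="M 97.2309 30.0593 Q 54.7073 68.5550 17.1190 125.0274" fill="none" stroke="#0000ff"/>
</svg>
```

G21
G90
G00 X79.8800 Y113.8093
M4 S574
G1 X8.2985 Y103.9170 F2579
G1 X158.4561 Y54.2464
G1 X79.8470 Y24.4767
G1 X106.0463 Y59.2452
G1 X133.6370 Y43.5258
M5
G00 X97.2309 Y108.6551
M4 S366
G1 X80.4189 Y92.5378 F3906
G1 X64.0017 Y74.9823
G1 X47.9793 Y55.9886
G1 X32.3517 Y35.5569
G1 X17.1190 Y13.6870
M5
G00 X0.0000 Y0.0000

1 u = 1 mm; y_m = 138.7144 − y.

[1] `<polyline>` open polyline, #008000→score S574 F2579: (79.8800,113.8093) → (8.2985,103.9170) → (158.4561,54.2464) → (79.8470,24.4767) → (106.0463,59.2452) → (133.6370,43.5258)

[2] `<path>` quadratic bezier, #0000ff→engrave S366 F3906: (97.2309,108.6551) → (80.4189,92.5378) → (64.0017,74.9823) → (47.9793,55.9886) → (32.3517,35.5569) → (17.1190,13.6870)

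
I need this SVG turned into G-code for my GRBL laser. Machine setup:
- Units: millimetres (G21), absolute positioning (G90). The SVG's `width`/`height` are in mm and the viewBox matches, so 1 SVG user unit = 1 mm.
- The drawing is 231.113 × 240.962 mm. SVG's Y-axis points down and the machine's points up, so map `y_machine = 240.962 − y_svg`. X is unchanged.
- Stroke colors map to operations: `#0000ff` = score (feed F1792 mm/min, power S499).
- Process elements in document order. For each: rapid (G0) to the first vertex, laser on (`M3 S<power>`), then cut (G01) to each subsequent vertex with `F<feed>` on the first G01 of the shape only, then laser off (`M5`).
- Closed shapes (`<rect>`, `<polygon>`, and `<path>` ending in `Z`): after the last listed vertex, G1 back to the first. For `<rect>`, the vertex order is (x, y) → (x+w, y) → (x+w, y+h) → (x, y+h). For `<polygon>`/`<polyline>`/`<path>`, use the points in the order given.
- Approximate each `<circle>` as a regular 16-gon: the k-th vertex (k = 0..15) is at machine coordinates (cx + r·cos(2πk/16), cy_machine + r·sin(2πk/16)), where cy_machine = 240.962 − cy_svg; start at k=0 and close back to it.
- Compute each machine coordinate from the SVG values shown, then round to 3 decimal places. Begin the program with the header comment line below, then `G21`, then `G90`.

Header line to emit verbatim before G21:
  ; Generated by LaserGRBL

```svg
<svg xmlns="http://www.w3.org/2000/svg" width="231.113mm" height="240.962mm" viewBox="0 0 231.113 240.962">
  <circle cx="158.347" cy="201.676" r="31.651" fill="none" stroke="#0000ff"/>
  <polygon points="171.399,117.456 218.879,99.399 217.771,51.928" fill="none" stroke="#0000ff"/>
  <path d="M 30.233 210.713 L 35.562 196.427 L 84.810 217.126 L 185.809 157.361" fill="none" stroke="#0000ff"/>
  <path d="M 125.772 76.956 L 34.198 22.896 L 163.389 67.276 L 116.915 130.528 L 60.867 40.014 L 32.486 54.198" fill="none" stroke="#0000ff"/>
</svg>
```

; Generated by LaserGRBL
G21
G90
G0 X189.998 Y39.286
M3 S499
G01 X187.589 Y51.398 F1792
G01 X180.728 Y61.667
G01 X170.459 Y68.528
G01 X158.347 Y70.937
G01 X146.235 Y68.528
G01 X135.966 Y61.667
G01 X129.105 Y51.398
G01 X126.696 Y39.286
G01 X129.105 Y27.174
G01 X135.966 Y16.905
G01 X146.235 Y10.044
G01 X158.347 Y7.635
G01 X170.459 Y10.044
G01 X180.728 Y16.905
G01 X187.589 Y27.174
G01 X189.998 Y39.286
M5
G0 X171.399 Y123.506
M3 S499
G01 X218.879 Y141.563 F1792
G01 X217.771 Y189.034
G01 X171.399 Y123.506
M5
G0 X30.233 Y30.249
M3 S499
G01 X35.562 Y44.535 F1792
G01 X84.810 Y23.836
G01 X185.809 Y83.601
M5
G0 X125.772 Y164.006
M3 S499
G01 X34.198 Y218.066 F1792
G01 X163.389 Y173.686
G01 X116.915 Y110.434
G01 X60.867 Y200.948
G01 X32.486 Y186.764
M5

Since the viewBox matches the mm dimensions, user units are millimetres directly. The only transform is the Y-flip y_m = 240.962 − y_svg.

Shape 1 is a circle drawn with `<circle>`. Its stroke #0000ff means score at S499, F1792. After flipping Y the toolpath is (189.998,39.286) → (187.589,51.398) → (180.728,61.667) → (170.459,68.528) → (158.347,70.937) → (146.235,68.528) → (135.966,61.667) → (129.105,51.398) → (126.696,39.286) → (129.105,27.174) → (135.966,16.905) → (146.235,10.044) → (158.347,7.635) → (170.459,10.044) → (180.728,16.905) → (187.589,27.174) → (189.998,39.286), returning to the start.

Shape 2 is a closed polygon drawn with `<polygon>`. Its stroke #0000ff means score at S499, F1792. After flipping Y the toolpath is (171.399,123.506) → (218.879,141.563) → (217.771,189.034) → (171.399,123.506), returning to the start.

Shape 3 is a open polyline drawn with `<path>`. Its stroke #0000ff means score at S499, F1792. After flipping Y the toolpath is (30.233,30.249) → (35.562,44.535) → (84.810,23.836) → (185.809,83.601).

Shape 4 is a open polyline drawn with `<path>`. Its stroke #0000ff means score at S499, F1792. After flipping Y the toolpath is (125.772,164.006) → (34.198,218.066) → (163.389,173.686) → (116.915,110.434) → (60.867,200.948) → (32.486,186.764).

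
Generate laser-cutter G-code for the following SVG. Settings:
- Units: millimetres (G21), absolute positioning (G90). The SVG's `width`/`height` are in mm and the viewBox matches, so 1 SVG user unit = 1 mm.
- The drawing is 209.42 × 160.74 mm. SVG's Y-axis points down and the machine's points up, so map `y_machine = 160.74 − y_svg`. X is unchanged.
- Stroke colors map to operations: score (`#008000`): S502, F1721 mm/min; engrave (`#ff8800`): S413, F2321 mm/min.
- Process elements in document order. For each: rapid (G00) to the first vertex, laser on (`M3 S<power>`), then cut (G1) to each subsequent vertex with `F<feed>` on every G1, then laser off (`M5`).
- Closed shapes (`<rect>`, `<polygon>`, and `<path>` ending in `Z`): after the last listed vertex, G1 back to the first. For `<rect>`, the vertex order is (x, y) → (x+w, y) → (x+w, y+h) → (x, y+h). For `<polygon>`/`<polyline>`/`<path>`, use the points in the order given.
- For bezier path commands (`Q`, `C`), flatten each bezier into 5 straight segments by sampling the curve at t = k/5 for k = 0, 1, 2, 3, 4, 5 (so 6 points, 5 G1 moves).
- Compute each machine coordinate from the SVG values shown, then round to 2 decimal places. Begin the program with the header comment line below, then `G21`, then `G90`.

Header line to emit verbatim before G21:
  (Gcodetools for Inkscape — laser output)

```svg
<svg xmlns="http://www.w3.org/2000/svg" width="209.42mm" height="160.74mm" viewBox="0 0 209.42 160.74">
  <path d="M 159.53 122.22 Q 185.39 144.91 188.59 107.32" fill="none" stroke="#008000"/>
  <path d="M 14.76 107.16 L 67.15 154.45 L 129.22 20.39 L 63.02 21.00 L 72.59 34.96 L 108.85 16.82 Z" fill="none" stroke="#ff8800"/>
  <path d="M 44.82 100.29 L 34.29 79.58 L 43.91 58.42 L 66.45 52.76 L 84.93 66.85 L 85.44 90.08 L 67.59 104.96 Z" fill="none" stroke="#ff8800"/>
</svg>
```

Since the viewBox matches the mm dimensions, user units are millimetres directly. The only transform is the Y-flip y_m = 160.74 − y_svg.

Shape 1 is a quadratic bezier drawn with `<path>`. Its stroke #008000 means score at S502, F1721. After flipping Y the toolpath is (159.53,38.52) → (168.97,31.86) → (176.59,30.01) → (182.40,32.99) → (186.40,40.80) → (188.59,53.42).

Shape 2 is a closed polygon drawn with `<path>`. Its stroke #ff8800 means engrave at S413, F2321. After flipping Y the toolpath is (14.76,53.58) → (67.15,6.29) → (129.22,140.35) → (63.02,139.74) → (72.59,125.78) → (108.85,143.92) → (14.76,53.58), returning to the start.

Shape 3 is a regular polygon drawn with `<path>`. Its stroke #ff8800 means engrave at S413, F2321. After flipping Y the toolpath is (44.82,60.45) → (34.29,81.16) → (43.91,102.32) → (66.45,107.98) → (84.93,93.89) → (85.44,70.66) → (67.59,55.78) → (44.82,60.45), returning to the start.

(Gcodetools for Inkscape — laser output)
G21
G90
G00 X159.53 Y38.52
M3 S502
G1 X168.97 Y31.86 F1721
G1 X176.59 Y30.01 F1721
G1 X182.40 Y32.99 F1721
G1 X186.40 Y40.80 F1721
G1 X188.59 Y53.42 F1721
M5
G00 X14.76 Y53.58
M3 S413
G1 X67.15 Y6.29 F2321
G1 X129.22 Y140.35 F2321
G1 X63.02 Y139.74 F2321
G1 X72.59 Y125.78 F2321
G1 X108.85 Y143.92 F2321
G1 X14.76 Y53.58 F2321
M5
G00 X44.82 Y60.45
M3 S413
G1 X34.29 Y81.16 F2321
G1 X43.91 Y102.32 F2321
G1 X66.45 Y107.98 F2321
G1 X84.93 Y93.89 F2321
G1 X85.44 Y70.66 F2321
G1 X67.59 Y55.78 F2321
G1 X44.82 Y60.45 F2321
M5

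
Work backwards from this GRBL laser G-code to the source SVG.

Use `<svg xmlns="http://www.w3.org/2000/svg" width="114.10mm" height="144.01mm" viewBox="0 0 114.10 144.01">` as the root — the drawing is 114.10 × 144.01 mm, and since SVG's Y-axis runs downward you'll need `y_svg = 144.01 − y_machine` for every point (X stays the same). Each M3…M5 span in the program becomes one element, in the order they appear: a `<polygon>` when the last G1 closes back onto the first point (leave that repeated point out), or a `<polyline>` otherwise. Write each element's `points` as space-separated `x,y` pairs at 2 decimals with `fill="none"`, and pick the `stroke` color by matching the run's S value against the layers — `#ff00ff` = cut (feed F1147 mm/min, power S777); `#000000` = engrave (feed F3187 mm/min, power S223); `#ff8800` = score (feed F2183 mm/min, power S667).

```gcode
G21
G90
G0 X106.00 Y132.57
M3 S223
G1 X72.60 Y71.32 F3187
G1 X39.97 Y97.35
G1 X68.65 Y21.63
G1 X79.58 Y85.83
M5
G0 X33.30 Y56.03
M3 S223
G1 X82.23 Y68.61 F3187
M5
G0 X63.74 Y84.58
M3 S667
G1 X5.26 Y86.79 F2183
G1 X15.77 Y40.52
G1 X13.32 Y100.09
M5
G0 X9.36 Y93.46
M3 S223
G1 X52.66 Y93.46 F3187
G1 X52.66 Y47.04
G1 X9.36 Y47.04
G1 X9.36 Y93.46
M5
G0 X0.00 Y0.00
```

<svg xmlns="http://www.w3.org/2000/svg" width="114.10mm" height="144.01mm" viewBox="0 0 114.10 144.01">
  <polyline points="106.00,11.44 72.60,72.69 39.97,46.66 68.65,122.38 79.58,58.18" fill="none" stroke="#000000"/>
  <polyline points="33.30,87.98 82.23,75.40" fill="none" stroke="#000000"/>
  <polyline points="63.74,59.43 5.26,57.22 15.77,103.49 13.32,43.92" fill="none" stroke="#ff8800"/>
  <polygon points="9.36,50.55 52.66,50.55 52.66,96.97 9.36,96.97" fill="none" stroke="#000000"/>
</svg>

Each laser-on run becomes one SVG element. Flip Y back into SVG space with y_svg = 144.01 − y_machine.

Run 1: the run's S223 means `#000000` (engrave). The run is open, so emit a `<polyline>` with points (Y-flipped): 106.00,11.44 72.60,72.69 39.97,46.66 68.65,122.38 79.58,58.18.

Run 2: S223 ⇒ engrave layer `#000000`. The run is open, so emit a `<polyline>` with points (Y-flipped): 33.30,87.98 82.23,75.40.

Run 3: power S667 maps to stroke `#ff8800` (score). The run is open, so emit a `<polyline>` with points (Y-flipped): 63.74,59.43 5.26,57.22 15.77,103.49 13.32,43.92.

Run 4: power S223 maps to stroke `#000000` (engrave). The run returns to its start, so emit a `<polygon>` with points (Y-flipped): 9.36,50.55 52.66,50.55 52.66,96.97 9.36,96.97.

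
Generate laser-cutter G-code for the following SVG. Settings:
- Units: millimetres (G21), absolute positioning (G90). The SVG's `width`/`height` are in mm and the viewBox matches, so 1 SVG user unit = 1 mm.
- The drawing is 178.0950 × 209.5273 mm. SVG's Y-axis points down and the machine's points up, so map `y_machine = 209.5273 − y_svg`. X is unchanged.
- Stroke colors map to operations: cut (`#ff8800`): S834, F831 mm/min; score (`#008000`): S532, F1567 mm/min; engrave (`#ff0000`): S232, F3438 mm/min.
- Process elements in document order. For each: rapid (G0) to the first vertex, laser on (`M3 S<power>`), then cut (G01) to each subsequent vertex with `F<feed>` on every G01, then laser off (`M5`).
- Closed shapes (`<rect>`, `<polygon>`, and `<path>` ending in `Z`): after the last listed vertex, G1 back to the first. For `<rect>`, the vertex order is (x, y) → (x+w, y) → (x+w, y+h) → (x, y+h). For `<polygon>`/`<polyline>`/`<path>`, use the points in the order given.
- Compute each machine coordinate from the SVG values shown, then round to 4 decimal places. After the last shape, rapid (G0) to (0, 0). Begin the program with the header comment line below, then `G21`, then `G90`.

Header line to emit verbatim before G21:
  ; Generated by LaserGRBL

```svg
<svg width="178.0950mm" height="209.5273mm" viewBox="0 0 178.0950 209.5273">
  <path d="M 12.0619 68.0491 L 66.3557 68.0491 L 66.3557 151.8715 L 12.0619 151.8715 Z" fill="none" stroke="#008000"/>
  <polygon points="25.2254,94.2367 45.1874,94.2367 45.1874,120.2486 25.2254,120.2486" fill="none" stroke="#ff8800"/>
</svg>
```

; Generated by LaserGRBL
G21
G90
G0 X12.0619 Y141.4782
M3 S532
G01 X66.3557 Y141.4782 F1567
G01 X66.3557 Y57.6558 F1567
G01 X12.0619 Y57.6558 F1567
G01 X12.0619 Y141.4782 F1567
M5
G0 X25.2254 Y115.2906
M3 S834
G01 X45.1874 Y115.2906 F831
G01 X45.1874 Y89.2787 F831
G01 X25.2254 Y89.2787 F831
G01 X25.2254 Y115.2906 F831
M5
G0 X0.0000 Y0.0000

viewBox `0 0 178.0950 209.5273` with mm width/height → 1 unit = 1 mm. Flip: y_m = 209.5273 − y_svg.

**Shape 1** — `<path>` rectangle, stroke `#008000` → score (S532, F1567). Machine vertices: (12.0619,141.4782) → (66.3557,141.4782) → (66.3557,57.6558) → (12.0619,57.6558) → (12.0619,141.4782). Closed: final G1 returns to the first vertex.

**Shape 2** — `<polygon>` rectangle, stroke `#ff8800` → cut (S834, F831). Machine vertices: (25.2254,115.2906) → (45.1874,115.2906) → (45.1874,89.2787) → (25.2254,89.2787) → (25.2254,115.2906). Closed: final G1 returns to the first vertex.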